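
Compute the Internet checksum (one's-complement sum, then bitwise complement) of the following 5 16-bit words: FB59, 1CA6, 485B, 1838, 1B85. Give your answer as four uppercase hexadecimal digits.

One's-complement addition (fold any carry out of bit 15 back into bit 0):
  0xFB59 + 0x1CA6 = 0x117FF → wrap carry → 0x1800
  0x1800 + 0x485B = 0x0605B
  0x605B + 0x1838 = 0x07893
  0x7893 + 0x1B85 = 0x09418
One's-complement sum = 0x9418.
Checksum = ~0x9418 & 0xFFFF = 0x6BE7.

6BE7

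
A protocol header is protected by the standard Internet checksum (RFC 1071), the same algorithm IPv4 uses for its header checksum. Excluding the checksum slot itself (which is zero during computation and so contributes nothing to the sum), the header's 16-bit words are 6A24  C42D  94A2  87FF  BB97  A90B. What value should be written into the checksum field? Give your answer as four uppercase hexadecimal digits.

One's-complement addition (fold any carry out of bit 15 back into bit 0):
  0x6A24 + 0xC42D = 0x12E51 → wrap carry → 0x2E52
  0x2E52 + 0x94A2 = 0x0C2F4
  0xC2F4 + 0x87FF = 0x14AF3 → wrap carry → 0x4AF4
  0x4AF4 + 0xBB97 = 0x1068B → wrap carry → 0x068C
  0x068C + 0xA90B = 0x0AF97
One's-complement sum = 0xAF97.
Checksum = ~0xAF97 & 0xFFFF = 0x5068.

5068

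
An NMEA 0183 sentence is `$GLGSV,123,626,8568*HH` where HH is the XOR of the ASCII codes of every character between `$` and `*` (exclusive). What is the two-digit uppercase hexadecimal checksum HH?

XOR the ASCII codes of the payload characters:
  'G' = 0x47 → acc = 0x47
  'L' = 0x4C → acc = 0x0B
  'G' = 0x47 → acc = 0x4C
  'S' = 0x53 → acc = 0x1F
  'V' = 0x56 → acc = 0x49
  ',' = 0x2C → acc = 0x65
  '1' = 0x31 → acc = 0x54
  '2' = 0x32 → acc = 0x66
  '3' = 0x33 → acc = 0x55
  ',' = 0x2C → acc = 0x79
  '6' = 0x36 → acc = 0x4F
  '2' = 0x32 → acc = 0x7D
  '6' = 0x36 → acc = 0x4B
  ',' = 0x2C → acc = 0x67
  '8' = 0x38 → acc = 0x5F
  '5' = 0x35 → acc = 0x6A
  '6' = 0x36 → acc = 0x5C
  '8' = 0x38 → acc = 0x64
Checksum = 0x64.

64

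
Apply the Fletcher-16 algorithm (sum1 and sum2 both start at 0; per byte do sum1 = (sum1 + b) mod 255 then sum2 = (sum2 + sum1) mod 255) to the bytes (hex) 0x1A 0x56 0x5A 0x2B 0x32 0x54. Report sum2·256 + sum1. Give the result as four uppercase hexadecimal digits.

Running sums (mod 255):
  after byte 0 (0x1A): sum1=26, sum2=26
  after byte 1 (0x56): sum1=112, sum2=138
  after byte 2 (0x5A): sum1=202, sum2=85
  after byte 3 (0x2B): sum1=245, sum2=75
  after byte 4 (0x32): sum1=40, sum2=115
  after byte 5 (0x54): sum1=124, sum2=239
Checksum = sum2·256 + sum1 = 239·256 + 124 = 61308 = 0xEF7C.

EF7C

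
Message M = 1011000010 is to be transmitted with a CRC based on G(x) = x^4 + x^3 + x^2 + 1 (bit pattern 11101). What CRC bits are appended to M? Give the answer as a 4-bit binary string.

1100

Append 4 zeros: 10110000100000. Divide by 11101 (XOR where the leading bit is 1):
  pos 0: 10110 XOR 11101 = 01011
  pos 1: 10110 XOR 11101 = 01011
  pos 2: 10110 XOR 11101 = 01011
  pos 3: 10110 XOR 11101 = 01011
  pos 4: 10111 XOR 11101 = 01010
  pos 5: 10100 XOR 11101 = 01001
  pos 6: 10010 XOR 11101 = 01111
  pos 7: 11110 XOR 11101 = 00011
Remainder (last 4 bits) = 1100. This is the CRC / FCS.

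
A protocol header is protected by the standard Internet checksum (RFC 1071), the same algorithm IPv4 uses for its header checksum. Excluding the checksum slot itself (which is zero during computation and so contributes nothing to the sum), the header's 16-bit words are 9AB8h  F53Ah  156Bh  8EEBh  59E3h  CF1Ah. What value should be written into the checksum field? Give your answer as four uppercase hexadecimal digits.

One's-complement addition (fold any carry out of bit 15 back into bit 0):
  0x9AB8 + 0xF53A = 0x18FF2 → wrap carry → 0x8FF3
  0x8FF3 + 0x156B = 0x0A55E
  0xA55E + 0x8EEB = 0x13449 → wrap carry → 0x344A
  0x344A + 0x59E3 = 0x08E2D
  0x8E2D + 0xCF1A = 0x15D47 → wrap carry → 0x5D48
One's-complement sum = 0x5D48.
Checksum = ~0x5D48 & 0xFFFF = 0xA2B7.

A2B7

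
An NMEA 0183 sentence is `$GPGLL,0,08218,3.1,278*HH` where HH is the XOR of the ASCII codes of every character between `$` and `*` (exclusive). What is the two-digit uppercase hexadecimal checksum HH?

XOR the ASCII codes of the payload characters:
  'G' = 0x47 → acc = 0x47
  'P' = 0x50 → acc = 0x17
  'G' = 0x47 → acc = 0x50
  'L' = 0x4C → acc = 0x1C
  'L' = 0x4C → acc = 0x50
  ',' = 0x2C → acc = 0x7C
  '0' = 0x30 → acc = 0x4C
  ',' = 0x2C → acc = 0x60
  '0' = 0x30 → acc = 0x50
  '8' = 0x38 → acc = 0x68
  '2' = 0x32 → acc = 0x5A
  '1' = 0x31 → acc = 0x6B
  '8' = 0x38 → acc = 0x53
  ',' = 0x2C → acc = 0x7F
  '3' = 0x33 → acc = 0x4C
  '.' = 0x2E → acc = 0x62
  '1' = 0x31 → acc = 0x53
  ',' = 0x2C → acc = 0x7F
  '2' = 0x32 → acc = 0x4D
  '7' = 0x37 → acc = 0x7A
  '8' = 0x38 → acc = 0x42
Checksum = 0x42.

42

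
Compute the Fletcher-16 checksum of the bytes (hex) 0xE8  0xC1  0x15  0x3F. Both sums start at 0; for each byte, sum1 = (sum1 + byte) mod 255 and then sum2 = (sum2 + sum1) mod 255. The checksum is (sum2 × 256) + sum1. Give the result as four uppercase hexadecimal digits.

52FE

Running sums (mod 255):
  after byte 0 (0xE8): sum1=232, sum2=232
  after byte 1 (0xC1): sum1=170, sum2=147
  after byte 2 (0x15): sum1=191, sum2=83
  after byte 3 (0x3F): sum1=254, sum2=82
Checksum = sum2·256 + sum1 = 82·256 + 254 = 21246 = 0x52FE.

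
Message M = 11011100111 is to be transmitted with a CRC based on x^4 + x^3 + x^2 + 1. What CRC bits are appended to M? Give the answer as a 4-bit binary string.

1010

Append 4 zeros: 110111001110000. Divide by 11101 (XOR where the leading bit is 1):
  pos 0: 11011 XOR 11101 = 00110
  pos 2: 11010 XOR 11101 = 00111
  pos 4: 11101 XOR 11101 = 00000
  pos 9: 11000 XOR 11101 = 00101
Remainder (last 4 bits) = 1010. This is the CRC / FCS.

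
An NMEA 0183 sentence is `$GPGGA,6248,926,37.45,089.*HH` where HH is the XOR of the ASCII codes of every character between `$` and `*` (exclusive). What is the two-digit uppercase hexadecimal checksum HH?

57

XOR the ASCII codes of the payload characters:
  'G' = 0x47 → acc = 0x47
  'P' = 0x50 → acc = 0x17
  'G' = 0x47 → acc = 0x50
  'G' = 0x47 → acc = 0x17
  'A' = 0x41 → acc = 0x56
  ',' = 0x2C → acc = 0x7A
  '6' = 0x36 → acc = 0x4C
  '2' = 0x32 → acc = 0x7E
  '4' = 0x34 → acc = 0x4A
  '8' = 0x38 → acc = 0x72
  ',' = 0x2C → acc = 0x5E
  '9' = 0x39 → acc = 0x67
  '2' = 0x32 → acc = 0x55
  '6' = 0x36 → acc = 0x63
  ',' = 0x2C → acc = 0x4F
  '3' = 0x33 → acc = 0x7C
  '7' = 0x37 → acc = 0x4B
  '.' = 0x2E → acc = 0x65
  '4' = 0x34 → acc = 0x51
  '5' = 0x35 → acc = 0x64
  ',' = 0x2C → acc = 0x48
  '0' = 0x30 → acc = 0x78
  '8' = 0x38 → acc = 0x40
  '9' = 0x39 → acc = 0x79
  '.' = 0x2E → acc = 0x57
Checksum = 0x57.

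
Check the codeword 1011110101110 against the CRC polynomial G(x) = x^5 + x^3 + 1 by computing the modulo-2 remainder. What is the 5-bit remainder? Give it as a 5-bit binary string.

00000

Modulo-2 division of 1011110101110 by 101001:
  pos 0: 101111 XOR 101001 = 000110
  pos 3: 110010 XOR 101001 = 011011
  pos 4: 110111 XOR 101001 = 011110
  pos 5: 111101 XOR 101001 = 010100
  pos 6: 101001 XOR 101001 = 000000
Remainder = 00000 (zero — the frame passes the CRC check).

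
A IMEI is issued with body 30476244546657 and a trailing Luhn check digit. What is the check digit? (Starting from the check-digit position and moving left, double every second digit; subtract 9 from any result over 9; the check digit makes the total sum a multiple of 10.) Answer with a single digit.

4

Partial digits right→left: 7 5 6 6 4 5 4 4 2 6 7 4 0 3
Double every second digit counting from the check-digit position (so the 1st, 3rd, 5th, ... of the partial from the right).
  doubled (with −9 where >9): 5 3 8 8 4 5 0 → sum 33
  kept as-is: 5 6 5 4 6 4 3 → sum 33
Total = 33 + 33 = 66.
Check digit = (10 − (66 mod 10)) mod 10 = 4.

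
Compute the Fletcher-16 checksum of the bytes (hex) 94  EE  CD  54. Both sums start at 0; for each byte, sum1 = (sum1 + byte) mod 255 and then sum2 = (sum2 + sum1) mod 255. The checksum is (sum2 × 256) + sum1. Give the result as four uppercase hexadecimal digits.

Running sums (mod 255):
  after byte 0 (94): sum1=148, sum2=148
  after byte 1 (EE): sum1=131, sum2=24
  after byte 2 (CD): sum1=81, sum2=105
  after byte 3 (54): sum1=165, sum2=15
Checksum = sum2·256 + sum1 = 15·256 + 165 = 4005 = 0x0FA5.

0FA5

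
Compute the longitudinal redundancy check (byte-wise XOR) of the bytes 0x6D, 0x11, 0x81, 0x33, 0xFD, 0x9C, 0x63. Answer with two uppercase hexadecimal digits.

XOR the bytes together:
  start with 0x6D
  0x6D ⊕ 0x11 = 0x7C
  0x7C ⊕ 0x81 = 0xFD
  0xFD ⊕ 0x33 = 0xCE
  0xCE ⊕ 0xFD = 0x33
  0x33 ⊕ 0x9C = 0xAF
  0xAF ⊕ 0x63 = 0xCC

CC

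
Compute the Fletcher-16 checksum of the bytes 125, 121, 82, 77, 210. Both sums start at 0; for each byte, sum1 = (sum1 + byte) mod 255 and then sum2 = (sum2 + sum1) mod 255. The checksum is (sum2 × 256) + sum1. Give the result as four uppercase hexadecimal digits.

Running sums (mod 255):
  after byte 0 (125): sum1=125, sum2=125
  after byte 1 (121): sum1=246, sum2=116
  after byte 2 (82): sum1=73, sum2=189
  after byte 3 (77): sum1=150, sum2=84
  after byte 4 (210): sum1=105, sum2=189
Checksum = sum2·256 + sum1 = 189·256 + 105 = 48489 = 0xBD69.

BD69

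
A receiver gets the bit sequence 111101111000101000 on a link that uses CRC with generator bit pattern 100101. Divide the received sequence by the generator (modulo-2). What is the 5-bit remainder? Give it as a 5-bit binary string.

Modulo-2 division of 111101111000101000 by 100101:
  pos 0: 111101 XOR 100101 = 011000
  pos 1: 110001 XOR 100101 = 010100
  pos 2: 101001 XOR 100101 = 001100
  pos 4: 110010 XOR 100101 = 010111
  pos 5: 101110 XOR 100101 = 001011
  pos 7: 101101 XOR 100101 = 001000
  pos 9: 100001 XOR 100101 = 000100
  pos 12: 100000 XOR 100101 = 000101
Remainder = 00101 (nonzero — an error is detected).

00101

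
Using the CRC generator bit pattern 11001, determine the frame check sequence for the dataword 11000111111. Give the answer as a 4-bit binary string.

Append 4 zeros: 110001111110000. Divide by 11001 (XOR where the leading bit is 1):
  pos 0: 11000 XOR 11001 = 00001
  pos 4: 11111 XOR 11001 = 00110
  pos 6: 11011 XOR 11001 = 00010
  pos 9: 10000 XOR 11001 = 01001
  pos 10: 10010 XOR 11001 = 01011
Remainder (last 4 bits) = 1011. This is the CRC / FCS.

1011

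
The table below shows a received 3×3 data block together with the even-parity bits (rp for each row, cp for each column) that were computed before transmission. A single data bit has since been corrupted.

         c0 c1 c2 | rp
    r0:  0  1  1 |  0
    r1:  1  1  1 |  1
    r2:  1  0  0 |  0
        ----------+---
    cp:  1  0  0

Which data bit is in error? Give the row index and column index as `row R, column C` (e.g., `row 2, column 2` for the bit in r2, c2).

row 2, column 0

Recompute each row's even parity and compare to rp:
  r0: data parity 0, sent rp 0 → ok
  r1: data parity 1, sent rp 1 → ok
  r2: data parity 1, sent rp 0 → mismatch
Recompute each column's even parity and compare to cp:
  c0: data parity 0, sent cp 1 → mismatch
  c1: data parity 0, sent cp 0 → ok
  c2: data parity 0, sent cp 0 → ok
Exactly one row (r2) and one column (c0) fail → the flipped bit is at their intersection.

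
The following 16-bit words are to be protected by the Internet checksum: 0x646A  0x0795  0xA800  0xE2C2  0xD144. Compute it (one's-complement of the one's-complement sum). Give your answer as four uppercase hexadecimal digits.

One's-complement addition (fold any carry out of bit 15 back into bit 0):
  0x646A + 0x0795 = 0x06BFF
  0x6BFF + 0xA800 = 0x113FF → wrap carry → 0x1400
  0x1400 + 0xE2C2 = 0x0F6C2
  0xF6C2 + 0xD144 = 0x1C806 → wrap carry → 0xC807
One's-complement sum = 0xC807.
Checksum = ~0xC807 & 0xFFFF = 0x37F8.

37F8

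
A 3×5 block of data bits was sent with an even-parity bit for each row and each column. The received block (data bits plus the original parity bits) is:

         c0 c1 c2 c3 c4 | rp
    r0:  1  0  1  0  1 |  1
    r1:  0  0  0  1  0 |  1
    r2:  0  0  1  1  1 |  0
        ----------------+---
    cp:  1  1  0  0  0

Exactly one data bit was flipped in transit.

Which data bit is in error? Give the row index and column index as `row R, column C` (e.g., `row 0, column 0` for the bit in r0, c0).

Recompute each row's even parity and compare to rp:
  r0: data parity 1, sent rp 1 → ok
  r1: data parity 1, sent rp 1 → ok
  r2: data parity 1, sent rp 0 → mismatch
Recompute each column's even parity and compare to cp:
  c0: data parity 1, sent cp 1 → ok
  c1: data parity 0, sent cp 1 → mismatch
  c2: data parity 0, sent cp 0 → ok
  c3: data parity 0, sent cp 0 → ok
  c4: data parity 0, sent cp 0 → ok
Exactly one row (r2) and one column (c1) fail → the flipped bit is at their intersection.

row 2, column 1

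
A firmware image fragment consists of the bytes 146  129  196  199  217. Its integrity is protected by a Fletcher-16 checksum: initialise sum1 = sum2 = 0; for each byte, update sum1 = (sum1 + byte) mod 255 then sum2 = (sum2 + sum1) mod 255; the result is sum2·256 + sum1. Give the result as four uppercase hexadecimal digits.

9A7A

Running sums (mod 255):
  after byte 0 (146): sum1=146, sum2=146
  after byte 1 (129): sum1=20, sum2=166
  after byte 2 (196): sum1=216, sum2=127
  after byte 3 (199): sum1=160, sum2=32
  after byte 4 (217): sum1=122, sum2=154
Checksum = sum2·256 + sum1 = 154·256 + 122 = 39546 = 0x9A7A.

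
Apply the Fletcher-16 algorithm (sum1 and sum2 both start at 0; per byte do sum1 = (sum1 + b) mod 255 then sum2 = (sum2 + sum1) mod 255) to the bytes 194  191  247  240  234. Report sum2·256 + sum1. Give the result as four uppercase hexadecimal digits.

Running sums (mod 255):
  after byte 0 (194): sum1=194, sum2=194
  after byte 1 (191): sum1=130, sum2=69
  after byte 2 (247): sum1=122, sum2=191
  after byte 3 (240): sum1=107, sum2=43
  after byte 4 (234): sum1=86, sum2=129
Checksum = sum2·256 + sum1 = 129·256 + 86 = 33110 = 0x8156.

8156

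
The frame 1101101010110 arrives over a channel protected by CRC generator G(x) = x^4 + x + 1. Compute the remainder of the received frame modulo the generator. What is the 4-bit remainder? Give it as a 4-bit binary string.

Modulo-2 division of 1101101010110 by 10011:
  pos 0: 11011 XOR 10011 = 01000
  pos 1: 10000 XOR 10011 = 00011
  pos 4: 11101 XOR 10011 = 01110
  pos 5: 11100 XOR 10011 = 01111
  pos 6: 11111 XOR 10011 = 01100
  pos 7: 11001 XOR 10011 = 01010
  pos 8: 10100 XOR 10011 = 00111
Remainder = 0111 (nonzero — an error is detected).

0111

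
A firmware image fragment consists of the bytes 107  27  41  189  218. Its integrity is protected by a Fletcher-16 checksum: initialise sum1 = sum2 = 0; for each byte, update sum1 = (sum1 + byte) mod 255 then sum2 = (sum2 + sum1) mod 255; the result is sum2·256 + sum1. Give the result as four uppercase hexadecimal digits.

5748

Running sums (mod 255):
  after byte 0 (107): sum1=107, sum2=107
  after byte 1 (27): sum1=134, sum2=241
  after byte 2 (41): sum1=175, sum2=161
  after byte 3 (189): sum1=109, sum2=15
  after byte 4 (218): sum1=72, sum2=87
Checksum = sum2·256 + sum1 = 87·256 + 72 = 22344 = 0x5748.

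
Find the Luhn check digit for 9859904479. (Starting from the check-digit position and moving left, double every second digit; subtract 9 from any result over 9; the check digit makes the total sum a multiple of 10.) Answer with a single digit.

3

Partial digits right→left: 9 7 4 4 0 9 9 5 8 9
Double every second digit counting from the check-digit position (so the 1st, 3rd, 5th, ... of the partial from the right).
  doubled (with −9 where >9): 9 8 0 9 7 → sum 33
  kept as-is: 7 4 9 5 9 → sum 34
Total = 33 + 34 = 67.
Check digit = (10 − (67 mod 10)) mod 10 = 3.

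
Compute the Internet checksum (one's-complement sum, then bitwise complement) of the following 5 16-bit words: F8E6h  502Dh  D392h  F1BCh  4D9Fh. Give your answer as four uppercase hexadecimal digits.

A3FC

One's-complement addition (fold any carry out of bit 15 back into bit 0):
  0xF8E6 + 0x502D = 0x14913 → wrap carry → 0x4914
  0x4914 + 0xD392 = 0x11CA6 → wrap carry → 0x1CA7
  0x1CA7 + 0xF1BC = 0x10E63 → wrap carry → 0x0E64
  0x0E64 + 0x4D9F = 0x05C03
One's-complement sum = 0x5C03.
Checksum = ~0x5C03 & 0xFFFF = 0xA3FC.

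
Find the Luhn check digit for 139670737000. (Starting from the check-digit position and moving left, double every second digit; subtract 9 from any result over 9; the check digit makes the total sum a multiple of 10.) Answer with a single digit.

4

Partial digits right→left: 0 0 0 7 3 7 0 7 6 9 3 1
Double every second digit counting from the check-digit position (so the 1st, 3rd, 5th, ... of the partial from the right).
  doubled (with −9 where >9): 0 0 6 0 3 6 → sum 15
  kept as-is: 0 7 7 7 9 1 → sum 31
Total = 15 + 31 = 46.
Check digit = (10 − (46 mod 10)) mod 10 = 4.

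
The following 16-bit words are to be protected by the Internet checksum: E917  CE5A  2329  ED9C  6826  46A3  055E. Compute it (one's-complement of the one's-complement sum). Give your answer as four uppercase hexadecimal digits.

One's-complement addition (fold any carry out of bit 15 back into bit 0):
  0xE917 + 0xCE5A = 0x1B771 → wrap carry → 0xB772
  0xB772 + 0x2329 = 0x0DA9B
  0xDA9B + 0xED9C = 0x1C837 → wrap carry → 0xC838
  0xC838 + 0x6826 = 0x1305E → wrap carry → 0x305F
  0x305F + 0x46A3 = 0x07702
  0x7702 + 0x055E = 0x07C60
One's-complement sum = 0x7C60.
Checksum = ~0x7C60 & 0xFFFF = 0x839F.

839F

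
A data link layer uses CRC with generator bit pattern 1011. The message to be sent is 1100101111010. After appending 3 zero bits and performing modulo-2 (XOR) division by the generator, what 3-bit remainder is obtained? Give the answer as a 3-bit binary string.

Append 3 zeros: 1100101111010000. Divide by 1011 (XOR where the leading bit is 1):
  pos 0: 1100 XOR 1011 = 0111
  pos 1: 1111 XOR 1011 = 0100
  pos 2: 1000 XOR 1011 = 0011
  pos 4: 1111 XOR 1011 = 0100
  pos 5: 1001 XOR 1011 = 0010
  pos 7: 1010 XOR 1011 = 0001
  pos 10: 1100 XOR 1011 = 0111
  pos 11: 1110 XOR 1011 = 0101
  pos 12: 1010 XOR 1011 = 0001
Remainder (last 3 bits) = 001. This is the CRC / FCS.

001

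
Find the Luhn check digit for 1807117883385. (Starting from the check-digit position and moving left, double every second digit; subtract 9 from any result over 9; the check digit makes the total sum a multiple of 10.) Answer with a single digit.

Partial digits right→left: 5 8 3 3 8 8 7 1 1 7 0 8 1
Double every second digit counting from the check-digit position (so the 1st, 3rd, 5th, ... of the partial from the right).
  doubled (with −9 where >9): 1 6 7 5 2 0 2 → sum 23
  kept as-is: 8 3 8 1 7 8 → sum 35
Total = 23 + 35 = 58.
Check digit = (10 − (58 mod 10)) mod 10 = 2.

2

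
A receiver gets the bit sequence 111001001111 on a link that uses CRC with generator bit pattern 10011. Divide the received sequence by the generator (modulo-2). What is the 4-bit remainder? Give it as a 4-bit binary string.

Modulo-2 division of 111001001111 by 10011:
  pos 0: 11100 XOR 10011 = 01111
  pos 1: 11111 XOR 10011 = 01100
  pos 2: 11000 XOR 10011 = 01011
  pos 3: 10110 XOR 10011 = 00101
  pos 5: 10111 XOR 10011 = 00100
  pos 7: 10011 XOR 10011 = 00000
Remainder = 0000 (zero — the frame passes the CRC check).

0000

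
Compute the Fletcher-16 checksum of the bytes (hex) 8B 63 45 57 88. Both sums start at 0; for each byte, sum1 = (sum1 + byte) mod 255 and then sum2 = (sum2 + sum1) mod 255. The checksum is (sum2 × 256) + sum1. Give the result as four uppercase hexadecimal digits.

Running sums (mod 255):
  after byte 0 (8B): sum1=139, sum2=139
  after byte 1 (63): sum1=238, sum2=122
  after byte 2 (45): sum1=52, sum2=174
  after byte 3 (57): sum1=139, sum2=58
  after byte 4 (88): sum1=20, sum2=78
Checksum = sum2·256 + sum1 = 78·256 + 20 = 19988 = 0x4E14.

4E14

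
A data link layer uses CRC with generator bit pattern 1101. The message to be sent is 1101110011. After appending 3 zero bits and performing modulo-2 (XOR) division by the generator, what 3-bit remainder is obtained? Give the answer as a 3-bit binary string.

Append 3 zeros: 1101110011000. Divide by 1101 (XOR where the leading bit is 1):
  pos 0: 1101 XOR 1101 = 0000
  pos 4: 1100 XOR 1101 = 0001
  pos 7: 1110 XOR 1101 = 0011
  pos 9: 1100 XOR 1101 = 0001
Remainder (last 3 bits) = 001. This is the CRC / FCS.

001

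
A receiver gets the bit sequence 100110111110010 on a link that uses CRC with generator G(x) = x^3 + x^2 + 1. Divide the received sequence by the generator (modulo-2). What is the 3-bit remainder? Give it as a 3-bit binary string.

Modulo-2 division of 100110111110010 by 1101:
  pos 0: 1001 XOR 1101 = 0100
  pos 1: 1001 XOR 1101 = 0100
  pos 2: 1000 XOR 1101 = 0101
  pos 3: 1011 XOR 1101 = 0110
  pos 4: 1101 XOR 1101 = 0000
  pos 8: 1110 XOR 1101 = 0011
  pos 10: 1101 XOR 1101 = 0000
Remainder = 000 (zero — the frame passes the CRC check).

000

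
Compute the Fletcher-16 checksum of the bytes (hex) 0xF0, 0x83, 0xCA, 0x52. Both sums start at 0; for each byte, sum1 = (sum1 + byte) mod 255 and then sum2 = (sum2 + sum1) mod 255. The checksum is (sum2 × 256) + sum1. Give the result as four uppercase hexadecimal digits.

Running sums (mod 255):
  after byte 0 (0xF0): sum1=240, sum2=240
  after byte 1 (0x83): sum1=116, sum2=101
  after byte 2 (0xCA): sum1=63, sum2=164
  after byte 3 (0x52): sum1=145, sum2=54
Checksum = sum2·256 + sum1 = 54·256 + 145 = 13969 = 0x3691.

3691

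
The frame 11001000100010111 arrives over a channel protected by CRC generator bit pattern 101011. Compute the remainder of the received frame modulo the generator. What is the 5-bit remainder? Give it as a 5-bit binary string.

00000

Modulo-2 division of 11001000100010111 by 101011:
  pos 0: 110010 XOR 101011 = 011001
  pos 1: 110010 XOR 101011 = 011001
  pos 2: 110010 XOR 101011 = 011001
  pos 3: 110011 XOR 101011 = 011000
  pos 4: 110000 XOR 101011 = 011011
  pos 5: 110110 XOR 101011 = 011101
  pos 6: 111010 XOR 101011 = 010001
  pos 7: 100011 XOR 101011 = 001000
  pos 9: 100001 XOR 101011 = 001010
  pos 11: 101011 XOR 101011 = 000000
Remainder = 00000 (zero — the frame passes the CRC check).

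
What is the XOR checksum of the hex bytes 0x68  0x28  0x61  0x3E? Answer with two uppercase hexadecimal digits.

XOR the bytes together:
  start with 0x68
  0x68 ⊕ 0x28 = 0x40
  0x40 ⊕ 0x61 = 0x21
  0x21 ⊕ 0x3E = 0x1F

1F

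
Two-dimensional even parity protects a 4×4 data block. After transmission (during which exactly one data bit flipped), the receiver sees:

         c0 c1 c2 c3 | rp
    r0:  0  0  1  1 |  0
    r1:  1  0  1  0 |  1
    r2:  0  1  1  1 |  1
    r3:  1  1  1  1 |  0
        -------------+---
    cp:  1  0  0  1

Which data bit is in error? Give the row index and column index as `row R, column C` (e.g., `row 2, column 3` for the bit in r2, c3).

row 1, column 0

Recompute each row's even parity and compare to rp:
  r0: data parity 0, sent rp 0 → ok
  r1: data parity 0, sent rp 1 → mismatch
  r2: data parity 1, sent rp 1 → ok
  r3: data parity 0, sent rp 0 → ok
Recompute each column's even parity and compare to cp:
  c0: data parity 0, sent cp 1 → mismatch
  c1: data parity 0, sent cp 0 → ok
  c2: data parity 0, sent cp 0 → ok
  c3: data parity 1, sent cp 1 → ok
Exactly one row (r1) and one column (c0) fail → the flipped bit is at their intersection.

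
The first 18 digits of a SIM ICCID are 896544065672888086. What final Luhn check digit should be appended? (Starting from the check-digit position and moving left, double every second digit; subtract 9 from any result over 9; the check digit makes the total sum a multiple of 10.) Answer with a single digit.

Partial digits right→left: 6 8 0 8 8 8 2 7 6 5 6 0 4 4 5 6 9 8
Double every second digit counting from the check-digit position (so the 1st, 3rd, 5th, ... of the partial from the right).
  doubled (with −9 where >9): 3 0 7 4 3 3 8 1 9 → sum 38
  kept as-is: 8 8 8 7 5 0 4 6 8 → sum 54
Total = 38 + 54 = 92.
Check digit = (10 − (92 mod 10)) mod 10 = 8.

8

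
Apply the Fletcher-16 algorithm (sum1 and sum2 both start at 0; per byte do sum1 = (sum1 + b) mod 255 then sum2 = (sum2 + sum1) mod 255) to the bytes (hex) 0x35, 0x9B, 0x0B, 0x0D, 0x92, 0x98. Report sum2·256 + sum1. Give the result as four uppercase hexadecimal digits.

5A14

Running sums (mod 255):
  after byte 0 (0x35): sum1=53, sum2=53
  after byte 1 (0x9B): sum1=208, sum2=6
  after byte 2 (0x0B): sum1=219, sum2=225
  after byte 3 (0x0D): sum1=232, sum2=202
  after byte 4 (0x92): sum1=123, sum2=70
  after byte 5 (0x98): sum1=20, sum2=90
Checksum = sum2·256 + sum1 = 90·256 + 20 = 23060 = 0x5A14.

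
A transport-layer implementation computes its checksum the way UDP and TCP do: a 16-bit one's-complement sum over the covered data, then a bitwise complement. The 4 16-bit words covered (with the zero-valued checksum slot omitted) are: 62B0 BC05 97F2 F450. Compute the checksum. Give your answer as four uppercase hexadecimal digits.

One's-complement addition (fold any carry out of bit 15 back into bit 0):
  0x62B0 + 0xBC05 = 0x11EB5 → wrap carry → 0x1EB6
  0x1EB6 + 0x97F2 = 0x0B6A8
  0xB6A8 + 0xF450 = 0x1AAF8 → wrap carry → 0xAAF9
One's-complement sum = 0xAAF9.
Checksum = ~0xAAF9 & 0xFFFF = 0x5506.

5506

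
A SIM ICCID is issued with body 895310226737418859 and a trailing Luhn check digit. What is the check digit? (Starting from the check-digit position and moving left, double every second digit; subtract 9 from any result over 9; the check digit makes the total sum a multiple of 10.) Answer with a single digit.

1

Partial digits right→left: 9 5 8 8 1 4 7 3 7 6 2 2 0 1 3 5 9 8
Double every second digit counting from the check-digit position (so the 1st, 3rd, 5th, ... of the partial from the right).
  doubled (with −9 where >9): 9 7 2 5 5 4 0 6 9 → sum 47
  kept as-is: 5 8 4 3 6 2 1 5 8 → sum 42
Total = 47 + 42 = 89.
Check digit = (10 − (89 mod 10)) mod 10 = 1.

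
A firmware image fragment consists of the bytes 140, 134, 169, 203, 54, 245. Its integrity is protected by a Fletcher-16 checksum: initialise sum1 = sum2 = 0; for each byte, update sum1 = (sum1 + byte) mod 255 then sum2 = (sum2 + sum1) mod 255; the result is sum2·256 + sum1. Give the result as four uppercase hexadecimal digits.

58B4

Running sums (mod 255):
  after byte 0 (140): sum1=140, sum2=140
  after byte 1 (134): sum1=19, sum2=159
  after byte 2 (169): sum1=188, sum2=92
  after byte 3 (203): sum1=136, sum2=228
  after byte 4 (54): sum1=190, sum2=163
  after byte 5 (245): sum1=180, sum2=88
Checksum = sum2·256 + sum1 = 88·256 + 180 = 22708 = 0x58B4.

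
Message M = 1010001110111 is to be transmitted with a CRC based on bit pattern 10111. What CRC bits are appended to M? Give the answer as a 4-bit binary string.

Append 4 zeros: 10100011101110000. Divide by 10111 (XOR where the leading bit is 1):
  pos 0: 10100 XOR 10111 = 00011
  pos 3: 11011 XOR 10111 = 01100
  pos 4: 11001 XOR 10111 = 01110
  pos 5: 11100 XOR 10111 = 01011
  pos 6: 10111 XOR 10111 = 00000
  pos 11: 11000 XOR 10111 = 01111
  pos 12: 11110 XOR 10111 = 01001
Remainder (last 4 bits) = 1001. This is the CRC / FCS.

1001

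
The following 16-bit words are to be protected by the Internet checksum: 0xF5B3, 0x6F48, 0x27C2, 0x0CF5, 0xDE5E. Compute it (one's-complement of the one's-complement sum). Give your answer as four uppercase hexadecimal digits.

87ED

One's-complement addition (fold any carry out of bit 15 back into bit 0):
  0xF5B3 + 0x6F48 = 0x164FB → wrap carry → 0x64FC
  0x64FC + 0x27C2 = 0x08CBE
  0x8CBE + 0x0CF5 = 0x099B3
  0x99B3 + 0xDE5E = 0x17811 → wrap carry → 0x7812
One's-complement sum = 0x7812.
Checksum = ~0x7812 & 0xFFFF = 0x87ED.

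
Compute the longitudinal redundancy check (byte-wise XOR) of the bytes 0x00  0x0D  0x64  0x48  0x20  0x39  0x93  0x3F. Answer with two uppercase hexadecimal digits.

XOR the bytes together:
  start with 0x00
  0x00 ⊕ 0x0D = 0x0D
  0x0D ⊕ 0x64 = 0x69
  0x69 ⊕ 0x48 = 0x21
  0x21 ⊕ 0x20 = 0x01
  0x01 ⊕ 0x39 = 0x38
  0x38 ⊕ 0x93 = 0xAB
  0xAB ⊕ 0x3F = 0x94

94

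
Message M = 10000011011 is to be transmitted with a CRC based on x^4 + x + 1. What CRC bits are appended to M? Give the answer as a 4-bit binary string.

0010

Append 4 zeros: 100000110110000. Divide by 10011 (XOR where the leading bit is 1):
  pos 0: 10000 XOR 10011 = 00011
  pos 3: 11011 XOR 10011 = 01000
  pos 4: 10000 XOR 10011 = 00011
  pos 7: 11110 XOR 10011 = 01101
  pos 8: 11010 XOR 10011 = 01001
  pos 9: 10010 XOR 10011 = 00001
Remainder (last 4 bits) = 0010. This is the CRC / FCS.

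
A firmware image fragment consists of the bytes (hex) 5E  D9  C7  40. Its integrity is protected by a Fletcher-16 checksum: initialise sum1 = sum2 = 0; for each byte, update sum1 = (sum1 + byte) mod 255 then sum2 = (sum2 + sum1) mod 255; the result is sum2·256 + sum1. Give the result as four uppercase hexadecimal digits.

Running sums (mod 255):
  after byte 0 (5E): sum1=94, sum2=94
  after byte 1 (D9): sum1=56, sum2=150
  after byte 2 (C7): sum1=0, sum2=150
  after byte 3 (40): sum1=64, sum2=214
Checksum = sum2·256 + sum1 = 214·256 + 64 = 54848 = 0xD640.

D640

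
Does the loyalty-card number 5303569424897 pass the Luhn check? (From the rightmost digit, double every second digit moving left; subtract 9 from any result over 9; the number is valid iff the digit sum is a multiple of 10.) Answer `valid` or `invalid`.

From the right, keep odd positions and double even positions (subtract 9 from any doubled value over 9):
  doubled (positions 2,4,...): 9 8 8 3 6 6 → sum 40
  kept (positions 1,3,...): 7 8 2 9 5 0 5 → sum 36
Total = 76.
76 mod 10 = 6, so the number is invalid.

invalid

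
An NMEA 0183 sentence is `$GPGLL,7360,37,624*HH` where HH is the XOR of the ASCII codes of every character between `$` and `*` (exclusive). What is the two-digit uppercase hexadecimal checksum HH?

XOR the ASCII codes of the payload characters:
  'G' = 0x47 → acc = 0x47
  'P' = 0x50 → acc = 0x17
  'G' = 0x47 → acc = 0x50
  'L' = 0x4C → acc = 0x1C
  'L' = 0x4C → acc = 0x50
  ',' = 0x2C → acc = 0x7C
  '7' = 0x37 → acc = 0x4B
  '3' = 0x33 → acc = 0x78
  '6' = 0x36 → acc = 0x4E
  '0' = 0x30 → acc = 0x7E
  ',' = 0x2C → acc = 0x52
  '3' = 0x33 → acc = 0x61
  '7' = 0x37 → acc = 0x56
  ',' = 0x2C → acc = 0x7A
  '6' = 0x36 → acc = 0x4C
  '2' = 0x32 → acc = 0x7E
  '4' = 0x34 → acc = 0x4A
Checksum = 0x4A.

4A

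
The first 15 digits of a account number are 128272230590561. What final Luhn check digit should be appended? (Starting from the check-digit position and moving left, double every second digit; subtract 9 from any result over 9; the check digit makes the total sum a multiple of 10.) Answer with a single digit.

Partial digits right→left: 1 6 5 0 9 5 0 3 2 2 7 2 8 2 1
Double every second digit counting from the check-digit position (so the 1st, 3rd, 5th, ... of the partial from the right).
  doubled (with −9 where >9): 2 1 9 0 4 5 7 2 → sum 30
  kept as-is: 6 0 5 3 2 2 2 → sum 20
Total = 30 + 20 = 50.
Check digit = (10 − (50 mod 10)) mod 10 = 0.

0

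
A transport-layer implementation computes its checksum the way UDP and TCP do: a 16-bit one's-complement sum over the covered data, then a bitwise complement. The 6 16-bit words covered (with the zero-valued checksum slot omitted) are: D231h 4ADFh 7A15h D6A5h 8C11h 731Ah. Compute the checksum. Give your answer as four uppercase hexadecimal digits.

9307

One's-complement addition (fold any carry out of bit 15 back into bit 0):
  0xD231 + 0x4ADF = 0x11D10 → wrap carry → 0x1D11
  0x1D11 + 0x7A15 = 0x09726
  0x9726 + 0xD6A5 = 0x16DCB → wrap carry → 0x6DCC
  0x6DCC + 0x8C11 = 0x0F9DD
  0xF9DD + 0x731A = 0x16CF7 → wrap carry → 0x6CF8
One's-complement sum = 0x6CF8.
Checksum = ~0x6CF8 & 0xFFFF = 0x9307.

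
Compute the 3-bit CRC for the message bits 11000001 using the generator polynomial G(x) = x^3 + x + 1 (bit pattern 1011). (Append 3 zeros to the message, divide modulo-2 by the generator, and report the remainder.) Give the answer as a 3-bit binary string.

Append 3 zeros: 11000001000. Divide by 1011 (XOR where the leading bit is 1):
  pos 0: 1100 XOR 1011 = 0111
  pos 1: 1110 XOR 1011 = 0101
  pos 2: 1010 XOR 1011 = 0001
  pos 5: 1010 XOR 1011 = 0001
Remainder (last 3 bits) = 100. This is the CRC / FCS.

100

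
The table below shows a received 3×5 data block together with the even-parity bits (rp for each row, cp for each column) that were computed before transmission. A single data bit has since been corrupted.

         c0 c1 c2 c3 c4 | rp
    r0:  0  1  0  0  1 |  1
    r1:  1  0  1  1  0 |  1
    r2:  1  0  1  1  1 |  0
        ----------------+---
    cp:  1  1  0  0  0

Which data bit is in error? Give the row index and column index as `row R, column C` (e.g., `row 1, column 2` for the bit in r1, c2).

Recompute each row's even parity and compare to rp:
  r0: data parity 0, sent rp 1 → mismatch
  r1: data parity 1, sent rp 1 → ok
  r2: data parity 0, sent rp 0 → ok
Recompute each column's even parity and compare to cp:
  c0: data parity 0, sent cp 1 → mismatch
  c1: data parity 1, sent cp 1 → ok
  c2: data parity 0, sent cp 0 → ok
  c3: data parity 0, sent cp 0 → ok
  c4: data parity 0, sent cp 0 → ok
Exactly one row (r0) and one column (c0) fail → the flipped bit is at their intersection.

row 0, column 0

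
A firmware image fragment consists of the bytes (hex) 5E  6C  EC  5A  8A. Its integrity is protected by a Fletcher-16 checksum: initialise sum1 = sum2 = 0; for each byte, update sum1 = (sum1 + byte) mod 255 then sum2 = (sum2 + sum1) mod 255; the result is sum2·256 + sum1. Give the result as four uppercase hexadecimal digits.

8F9C

Running sums (mod 255):
  after byte 0 (5E): sum1=94, sum2=94
  after byte 1 (6C): sum1=202, sum2=41
  after byte 2 (EC): sum1=183, sum2=224
  after byte 3 (5A): sum1=18, sum2=242
  after byte 4 (8A): sum1=156, sum2=143
Checksum = sum2·256 + sum1 = 143·256 + 156 = 36764 = 0x8F9C.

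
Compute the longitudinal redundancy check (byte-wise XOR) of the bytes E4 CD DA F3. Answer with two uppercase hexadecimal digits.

XOR the bytes together:
  start with 0xE4
  0xE4 ⊕ 0xCD = 0x29
  0x29 ⊕ 0xDA = 0xF3
  0xF3 ⊕ 0xF3 = 0x00

00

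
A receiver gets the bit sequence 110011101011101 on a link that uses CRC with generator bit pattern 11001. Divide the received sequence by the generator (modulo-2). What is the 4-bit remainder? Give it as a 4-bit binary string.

Modulo-2 division of 110011101011101 by 11001:
  pos 0: 11001 XOR 11001 = 00000
  pos 5: 11010 XOR 11001 = 00011
  pos 8: 11111 XOR 11001 = 00110
  pos 10: 11001 XOR 11001 = 00000
Remainder = 0000 (zero — the frame passes the CRC check).

0000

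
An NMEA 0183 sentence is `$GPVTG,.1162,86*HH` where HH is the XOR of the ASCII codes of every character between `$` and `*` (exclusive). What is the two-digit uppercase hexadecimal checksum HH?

76

XOR the ASCII codes of the payload characters:
  'G' = 0x47 → acc = 0x47
  'P' = 0x50 → acc = 0x17
  'V' = 0x56 → acc = 0x41
  'T' = 0x54 → acc = 0x15
  'G' = 0x47 → acc = 0x52
  ',' = 0x2C → acc = 0x7E
  '.' = 0x2E → acc = 0x50
  '1' = 0x31 → acc = 0x61
  '1' = 0x31 → acc = 0x50
  '6' = 0x36 → acc = 0x66
  '2' = 0x32 → acc = 0x54
  ',' = 0x2C → acc = 0x78
  '8' = 0x38 → acc = 0x40
  '6' = 0x36 → acc = 0x76
Checksum = 0x76.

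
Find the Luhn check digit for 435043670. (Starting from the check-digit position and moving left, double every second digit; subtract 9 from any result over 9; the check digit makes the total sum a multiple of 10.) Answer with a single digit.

Partial digits right→left: 0 7 6 3 4 0 5 3 4
Double every second digit counting from the check-digit position (so the 1st, 3rd, 5th, ... of the partial from the right).
  doubled (with −9 where >9): 0 3 8 1 8 → sum 20
  kept as-is: 7 3 0 3 → sum 13
Total = 20 + 13 = 33.
Check digit = (10 − (33 mod 10)) mod 10 = 7.

7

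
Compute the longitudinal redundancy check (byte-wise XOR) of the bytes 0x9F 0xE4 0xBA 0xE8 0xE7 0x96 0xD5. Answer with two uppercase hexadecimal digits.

XOR the bytes together:
  start with 0x9F
  0x9F ⊕ 0xE4 = 0x7B
  0x7B ⊕ 0xBA = 0xC1
  0xC1 ⊕ 0xE8 = 0x29
  0x29 ⊕ 0xE7 = 0xCE
  0xCE ⊕ 0x96 = 0x58
  0x58 ⊕ 0xD5 = 0x8D

8D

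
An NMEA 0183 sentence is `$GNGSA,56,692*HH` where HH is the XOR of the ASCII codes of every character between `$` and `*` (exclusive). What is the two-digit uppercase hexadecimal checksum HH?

62

XOR the ASCII codes of the payload characters:
  'G' = 0x47 → acc = 0x47
  'N' = 0x4E → acc = 0x09
  'G' = 0x47 → acc = 0x4E
  'S' = 0x53 → acc = 0x1D
  'A' = 0x41 → acc = 0x5C
  ',' = 0x2C → acc = 0x70
  '5' = 0x35 → acc = 0x45
  '6' = 0x36 → acc = 0x73
  ',' = 0x2C → acc = 0x5F
  '6' = 0x36 → acc = 0x69
  '9' = 0x39 → acc = 0x50
  '2' = 0x32 → acc = 0x62
Checksum = 0x62.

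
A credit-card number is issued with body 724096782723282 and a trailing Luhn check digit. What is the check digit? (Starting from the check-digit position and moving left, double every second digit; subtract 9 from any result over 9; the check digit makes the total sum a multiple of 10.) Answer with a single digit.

Partial digits right→left: 2 8 2 3 2 7 2 8 7 6 9 0 4 2 7
Double every second digit counting from the check-digit position (so the 1st, 3rd, 5th, ... of the partial from the right).
  doubled (with −9 where >9): 4 4 4 4 5 9 8 5 → sum 43
  kept as-is: 8 3 7 8 6 0 2 → sum 34
Total = 43 + 34 = 77.
Check digit = (10 − (77 mod 10)) mod 10 = 3.

3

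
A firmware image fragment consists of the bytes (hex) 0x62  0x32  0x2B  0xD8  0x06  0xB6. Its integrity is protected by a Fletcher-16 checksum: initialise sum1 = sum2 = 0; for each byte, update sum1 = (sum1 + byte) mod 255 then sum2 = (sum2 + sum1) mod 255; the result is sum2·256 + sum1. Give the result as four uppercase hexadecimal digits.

4355

Running sums (mod 255):
  after byte 0 (0x62): sum1=98, sum2=98
  after byte 1 (0x32): sum1=148, sum2=246
  after byte 2 (0x2B): sum1=191, sum2=182
  after byte 3 (0xD8): sum1=152, sum2=79
  after byte 4 (0x06): sum1=158, sum2=237
  after byte 5 (0xB6): sum1=85, sum2=67
Checksum = sum2·256 + sum1 = 67·256 + 85 = 17237 = 0x4355.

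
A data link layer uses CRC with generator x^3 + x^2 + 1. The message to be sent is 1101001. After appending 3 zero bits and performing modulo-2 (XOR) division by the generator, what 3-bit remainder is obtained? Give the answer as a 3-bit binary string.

Append 3 zeros: 1101001000. Divide by 1101 (XOR where the leading bit is 1):
  pos 0: 1101 XOR 1101 = 0000
  pos 6: 1000 XOR 1101 = 0101
Remainder (last 3 bits) = 101. This is the CRC / FCS.

101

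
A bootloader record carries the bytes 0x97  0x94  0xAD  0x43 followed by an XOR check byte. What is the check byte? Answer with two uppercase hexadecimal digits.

XOR the bytes together:
  start with 0x97
  0x97 ⊕ 0x94 = 0x03
  0x03 ⊕ 0xAD = 0xAE
  0xAE ⊕ 0x43 = 0xED

ED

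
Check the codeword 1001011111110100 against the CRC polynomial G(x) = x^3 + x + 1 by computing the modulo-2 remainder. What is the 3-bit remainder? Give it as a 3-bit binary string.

001

Modulo-2 division of 1001011111110100 by 1011:
  pos 0: 1001 XOR 1011 = 0010
  pos 2: 1001 XOR 1011 = 0010
  pos 4: 1011 XOR 1011 = 0000
  pos 8: 1111 XOR 1011 = 0100
  pos 9: 1000 XOR 1011 = 0011
  pos 11: 1110 XOR 1011 = 0101
  pos 12: 1010 XOR 1011 = 0001
Remainder = 001 (nonzero — an error is detected).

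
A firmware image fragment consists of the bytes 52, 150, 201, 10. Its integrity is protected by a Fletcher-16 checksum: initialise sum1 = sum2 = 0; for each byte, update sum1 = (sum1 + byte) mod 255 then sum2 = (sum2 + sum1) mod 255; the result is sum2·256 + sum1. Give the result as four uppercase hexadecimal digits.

Running sums (mod 255):
  after byte 0 (52): sum1=52, sum2=52
  after byte 1 (150): sum1=202, sum2=254
  after byte 2 (201): sum1=148, sum2=147
  after byte 3 (10): sum1=158, sum2=50
Checksum = sum2·256 + sum1 = 50·256 + 158 = 12958 = 0x329E.

329E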